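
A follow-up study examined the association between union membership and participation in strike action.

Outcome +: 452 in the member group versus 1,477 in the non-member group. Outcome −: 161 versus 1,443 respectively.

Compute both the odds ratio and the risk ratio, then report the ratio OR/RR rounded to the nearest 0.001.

1.882

From the description: a = 452, b = 161, c = 1477, d = 1443.
OR = (452·1443)/(161·1477) = 652236/237797 = 2.74283
Risk in exposed = 452/613 = 0.73736; risk in unexposed = 1477/2920 = 0.50582; RR = 1.45774
OR/RR = 2.74283 / 1.45774 = 1.88156
The outcome is not rare, so the OR lies further from 1 than the RR.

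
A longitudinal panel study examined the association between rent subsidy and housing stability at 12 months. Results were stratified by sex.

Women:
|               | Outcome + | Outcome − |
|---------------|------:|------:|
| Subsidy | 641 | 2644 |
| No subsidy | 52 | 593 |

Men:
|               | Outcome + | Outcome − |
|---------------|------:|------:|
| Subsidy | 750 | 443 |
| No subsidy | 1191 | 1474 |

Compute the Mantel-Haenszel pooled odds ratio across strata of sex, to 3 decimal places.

2.232

OR_MH = Σ(aᵢdᵢ/nᵢ) / Σ(bᵢcᵢ/nᵢ), where nᵢ is the stratum total.
Stratum 1 (Women): n = 3930; a·d/n = 641·593/3930 = 96.7209; b·c/n = 2644·52/3930 = 34.9842
Stratum 2 (Men): n = 3858; a·d/n = 750·1474/3858 = 286.5474; b·c/n = 443·1191/3858 = 136.7582
OR_MH = (96.7209 + 286.5474) / (34.9842 + 136.7582) = 383.2683 / 171.7424 = 2.23165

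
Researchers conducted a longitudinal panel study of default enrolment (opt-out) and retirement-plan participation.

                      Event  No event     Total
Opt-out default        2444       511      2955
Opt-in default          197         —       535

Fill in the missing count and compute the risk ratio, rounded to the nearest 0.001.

2.246

The missing cell is in the unexposed row: 535 − 197 = 338.
So a = 2444, b = 511, c = 197, d = 338.
RR = [a/(a+b)] / [c/(c+d)] = (2444/2955) / (197/535) = 0.82707/0.36822 = 2.24611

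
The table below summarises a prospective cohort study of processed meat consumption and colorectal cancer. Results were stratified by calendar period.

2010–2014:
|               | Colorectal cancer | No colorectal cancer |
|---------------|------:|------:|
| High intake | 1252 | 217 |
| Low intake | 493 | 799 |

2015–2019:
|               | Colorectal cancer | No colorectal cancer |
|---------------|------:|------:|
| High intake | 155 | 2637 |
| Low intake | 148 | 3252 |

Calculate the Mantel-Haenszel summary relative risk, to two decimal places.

2.04

RR_MH = Σ(aᵢ·n₀ᵢ/nᵢ) / Σ(cᵢ·n₁ᵢ/nᵢ), with n₁ᵢ = aᵢ+bᵢ (exposed), n₀ᵢ = cᵢ+dᵢ (unexposed), nᵢ = n₁ᵢ+n₀ᵢ.
Stratum 1 (2010–2014): n₁ = 1469, n₀ = 1292, n = 2761; a·n₀/n = 1252·1292/2761 = 585.8689; c·n₁/n = 493·1469/2761 = 262.3024
Stratum 2 (2015–2019): n₁ = 2792, n₀ = 3400, n = 6192; a·n₀/n = 155·3400/6192 = 85.1098; c·n₁/n = 148·2792/6192 = 66.7339
RR_MH = (585.8689 + 85.1098) / (262.3024 + 66.7339) = 670.9787 / 329.0363 = 2.03922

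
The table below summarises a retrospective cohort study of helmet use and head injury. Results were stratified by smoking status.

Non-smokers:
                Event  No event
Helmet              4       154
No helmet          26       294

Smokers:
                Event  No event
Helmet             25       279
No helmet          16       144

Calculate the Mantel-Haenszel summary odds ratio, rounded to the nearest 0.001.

OR_MH = Σ(aᵢdᵢ/nᵢ) / Σ(bᵢcᵢ/nᵢ), where nᵢ is the stratum total.
Stratum 1 (Non-smokers): n = 478; a·d/n = 4·294/478 = 2.4603; b·c/n = 154·26/478 = 8.3766
Stratum 2 (Smokers): n = 464; a·d/n = 25·144/464 = 7.7586; b·c/n = 279·16/464 = 9.6207
OR_MH = (2.4603 + 7.7586) / (8.3766 + 9.6207) = 10.2189 / 17.9973 = 0.56780

0.568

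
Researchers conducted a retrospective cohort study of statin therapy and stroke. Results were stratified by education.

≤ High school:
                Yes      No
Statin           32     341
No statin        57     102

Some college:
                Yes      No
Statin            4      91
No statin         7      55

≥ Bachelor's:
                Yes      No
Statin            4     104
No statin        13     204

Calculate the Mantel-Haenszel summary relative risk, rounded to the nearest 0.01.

RR_MH = Σ(aᵢ·n₀ᵢ/nᵢ) / Σ(cᵢ·n₁ᵢ/nᵢ), with n₁ᵢ = aᵢ+bᵢ (exposed), n₀ᵢ = cᵢ+dᵢ (unexposed), nᵢ = n₁ᵢ+n₀ᵢ.
Stratum 1 (≤ High school): n₁ = 373, n₀ = 159, n = 532; a·n₀/n = 32·159/532 = 9.5639; c·n₁/n = 57·373/532 = 39.9643
Stratum 2 (Some college): n₁ = 95, n₀ = 62, n = 157; a·n₀/n = 4·62/157 = 1.5796; c·n₁/n = 7·95/157 = 4.2357
Stratum 3 (≥ Bachelor's): n₁ = 108, n₀ = 217, n = 325; a·n₀/n = 4·217/325 = 2.6708; c·n₁/n = 13·108/325 = 4.3200
RR_MH = (9.5639 + 1.5796 + 2.6708) / (39.9643 + 4.2357 + 4.3200) = 13.8143 / 48.5200 = 0.28471

0.28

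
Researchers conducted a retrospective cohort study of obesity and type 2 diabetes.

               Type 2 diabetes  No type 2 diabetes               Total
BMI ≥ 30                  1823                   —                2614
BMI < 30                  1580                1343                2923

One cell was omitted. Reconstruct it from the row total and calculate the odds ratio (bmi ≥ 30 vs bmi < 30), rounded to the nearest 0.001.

1.959

The missing cell is in the exposed row: 2614 − 1823 = 791.
So a = 1823, b = 791, c = 1580, d = 1343.
OR = (a·d)/(b·c) = (1823 × 1343) / (791 × 1580) = 2448289 / 1249780 = 1.95898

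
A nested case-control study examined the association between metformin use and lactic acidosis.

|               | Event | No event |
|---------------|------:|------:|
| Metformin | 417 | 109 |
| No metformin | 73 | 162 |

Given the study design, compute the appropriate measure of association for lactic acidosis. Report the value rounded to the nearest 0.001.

8.490

Cells: a = 417, b = 109, c = 73, d = 162.
This is a nested case-control study: participants were sampled on outcome status, so risks in the source population cannot be estimated directly — relative risk is not valid here. The odds ratio is the appropriate measure.
OR = (a·d)/(b·c) = (417 × 162) / (109 × 73) = 67554 / 7957 = 8.48988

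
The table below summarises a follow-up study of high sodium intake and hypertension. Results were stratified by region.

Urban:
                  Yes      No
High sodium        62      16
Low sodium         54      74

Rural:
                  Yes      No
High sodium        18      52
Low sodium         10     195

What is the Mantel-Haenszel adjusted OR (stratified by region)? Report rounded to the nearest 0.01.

OR_MH = Σ(aᵢdᵢ/nᵢ) / Σ(bᵢcᵢ/nᵢ), where nᵢ is the stratum total.
Stratum 1 (Urban): n = 206; a·d/n = 62·74/206 = 22.2718; b·c/n = 16·54/206 = 4.1942
Stratum 2 (Rural): n = 275; a·d/n = 18·195/275 = 12.7636; b·c/n = 52·10/275 = 1.8909
OR_MH = (22.2718 + 12.7636) / (4.1942 + 1.8909) = 35.0355 / 6.0851 = 5.75760

5.76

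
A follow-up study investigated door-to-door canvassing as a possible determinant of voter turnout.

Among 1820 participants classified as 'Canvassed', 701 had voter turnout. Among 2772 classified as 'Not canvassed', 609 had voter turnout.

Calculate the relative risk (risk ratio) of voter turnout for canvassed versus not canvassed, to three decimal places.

From the description: a = 701, b = 1119, c = 609, d = 2163.
Risk in exposed = 701/1820 = 0.38516; risk in unexposed = 609/2772 = 0.21970.
RR = 0.38516 / 0.21970 = 1.75316
The risk among the exposed is 1.75 times that among the unexposed.

1.753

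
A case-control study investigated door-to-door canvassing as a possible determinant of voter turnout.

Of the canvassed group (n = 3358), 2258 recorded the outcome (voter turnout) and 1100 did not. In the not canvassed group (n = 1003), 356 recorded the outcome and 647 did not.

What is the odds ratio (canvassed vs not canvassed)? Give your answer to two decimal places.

3.73

From the description: a = 2258, b = 1100, c = 356, d = 647.
OR = (a·d)/(b·c) = (2258 × 647) / (1100 × 356) = 1460926 / 391600 = 3.73066
The odds of voter turnout are about 3.73 times as high in the canvassed group.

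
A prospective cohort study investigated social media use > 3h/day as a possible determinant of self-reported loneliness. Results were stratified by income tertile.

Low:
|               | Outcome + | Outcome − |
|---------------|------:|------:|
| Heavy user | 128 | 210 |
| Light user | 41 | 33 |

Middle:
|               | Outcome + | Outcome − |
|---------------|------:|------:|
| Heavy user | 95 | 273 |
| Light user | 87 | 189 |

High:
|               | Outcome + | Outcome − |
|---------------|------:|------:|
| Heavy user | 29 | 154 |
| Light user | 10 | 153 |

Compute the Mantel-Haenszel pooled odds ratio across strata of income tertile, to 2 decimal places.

0.82

OR_MH = Σ(aᵢdᵢ/nᵢ) / Σ(bᵢcᵢ/nᵢ), where nᵢ is the stratum total.
Stratum 1 (Low): n = 412; a·d/n = 128·33/412 = 10.2524; b·c/n = 210·41/412 = 20.8981
Stratum 2 (Middle): n = 644; a·d/n = 95·189/644 = 27.8804; b·c/n = 273·87/644 = 36.8804
Stratum 3 (High): n = 346; a·d/n = 29·153/346 = 12.8237; b·c/n = 154·10/346 = 4.4509
OR_MH = (10.2524 + 27.8804 + 12.8237) / (20.8981 + 36.8804 + 4.4509) = 50.9566 / 62.2294 = 0.81885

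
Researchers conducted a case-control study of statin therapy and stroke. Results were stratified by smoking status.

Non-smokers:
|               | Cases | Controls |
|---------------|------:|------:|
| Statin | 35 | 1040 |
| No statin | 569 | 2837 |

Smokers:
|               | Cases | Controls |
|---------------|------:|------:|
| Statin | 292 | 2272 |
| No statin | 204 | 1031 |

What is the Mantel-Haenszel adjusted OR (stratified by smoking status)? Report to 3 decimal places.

OR_MH = Σ(aᵢdᵢ/nᵢ) / Σ(bᵢcᵢ/nᵢ), where nᵢ is the stratum total.
Stratum 1 (Non-smokers): n = 4481; a·d/n = 35·2837/4481 = 22.1591; b·c/n = 1040·569/4481 = 132.0598
Stratum 2 (Smokers): n = 3799; a·d/n = 292·1031/3799 = 79.2451; b·c/n = 2272·204/3799 = 122.0026
OR_MH = (22.1591 + 79.2451) / (132.0598 + 122.0026) = 101.4042 / 254.0624 = 0.39913

0.399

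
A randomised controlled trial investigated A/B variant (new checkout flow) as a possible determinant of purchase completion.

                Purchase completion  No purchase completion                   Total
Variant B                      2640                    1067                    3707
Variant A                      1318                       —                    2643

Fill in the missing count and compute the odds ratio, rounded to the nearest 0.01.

2.49

The missing cell is in the unexposed row: 2643 − 1318 = 1325.
So a = 2640, b = 1067, c = 1318, d = 1325.
OR = (a·d)/(b·c) = (2640 × 1325) / (1067 × 1318) = 3498000 / 1406306 = 2.48737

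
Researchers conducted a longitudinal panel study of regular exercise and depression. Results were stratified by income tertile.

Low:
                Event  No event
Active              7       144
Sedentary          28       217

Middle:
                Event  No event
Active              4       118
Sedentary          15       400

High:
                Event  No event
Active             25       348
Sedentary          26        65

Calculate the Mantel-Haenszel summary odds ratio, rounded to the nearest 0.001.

OR_MH = Σ(aᵢdᵢ/nᵢ) / Σ(bᵢcᵢ/nᵢ), where nᵢ is the stratum total.
Stratum 1 (Low): n = 396; a·d/n = 7·217/396 = 3.8359; b·c/n = 144·28/396 = 10.1818
Stratum 2 (Middle): n = 537; a·d/n = 4·400/537 = 2.9795; b·c/n = 118·15/537 = 3.2961
Stratum 3 (High): n = 464; a·d/n = 25·65/464 = 3.5022; b·c/n = 348·26/464 = 19.5000
OR_MH = (3.8359 + 2.9795 + 3.5022) / (10.1818 + 3.2961 + 19.5000) = 10.3175 / 32.9779 = 0.31286

0.313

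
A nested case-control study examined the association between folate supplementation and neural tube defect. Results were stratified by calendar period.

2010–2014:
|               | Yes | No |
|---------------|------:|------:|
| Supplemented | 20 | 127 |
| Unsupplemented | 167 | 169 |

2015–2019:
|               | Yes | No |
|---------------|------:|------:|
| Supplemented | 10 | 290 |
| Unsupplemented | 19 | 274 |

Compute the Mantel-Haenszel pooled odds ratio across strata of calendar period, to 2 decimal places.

OR_MH = Σ(aᵢdᵢ/nᵢ) / Σ(bᵢcᵢ/nᵢ), where nᵢ is the stratum total.
Stratum 1 (2010–2014): n = 483; a·d/n = 20·169/483 = 6.9979; b·c/n = 127·167/483 = 43.9110
Stratum 2 (2015–2019): n = 593; a·d/n = 10·274/593 = 4.6206; b·c/n = 290·19/593 = 9.2917
OR_MH = (6.9979 + 4.6206) / (43.9110 + 9.2917) = 11.6185 / 53.2027 = 0.21838

0.22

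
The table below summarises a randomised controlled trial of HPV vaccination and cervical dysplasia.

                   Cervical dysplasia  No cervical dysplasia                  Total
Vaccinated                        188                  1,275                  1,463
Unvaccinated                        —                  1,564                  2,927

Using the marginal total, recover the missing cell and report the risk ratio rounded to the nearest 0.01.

0.28

The missing cell is in the unexposed row: 2927 − 1564 = 1363.
So a = 188, b = 1275, c = 1363, d = 1564.
RR = [a/(a+b)] / [c/(c+d)] = (188/1463) / (1363/2927) = 0.12850/0.46566 = 0.27596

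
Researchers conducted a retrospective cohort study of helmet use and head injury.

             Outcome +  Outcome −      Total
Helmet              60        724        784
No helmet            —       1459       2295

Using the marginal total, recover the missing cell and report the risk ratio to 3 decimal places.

0.210

The missing cell is in the unexposed row: 2295 − 1459 = 836.
So a = 60, b = 724, c = 836, d = 1459.
RR = [a/(a+b)] / [c/(c+d)] = (60/784) / (836/2295) = 0.07653/0.36427 = 0.21009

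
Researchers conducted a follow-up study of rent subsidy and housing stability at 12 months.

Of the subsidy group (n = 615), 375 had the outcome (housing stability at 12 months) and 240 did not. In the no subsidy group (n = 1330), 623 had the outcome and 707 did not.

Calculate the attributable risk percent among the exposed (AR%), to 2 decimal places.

From the description: a = 375, b = 240, c = 623, d = 707.
Risk in exposed = 375/615 = 0.60976; risk in unexposed = 623/1330 = 0.46842.
RR = 0.60976/0.46842 = 1.30173
AR% = (RR − 1)/RR × 100 = (1.30173 − 1)/1.30173 × 100 = 23.1789%

23.18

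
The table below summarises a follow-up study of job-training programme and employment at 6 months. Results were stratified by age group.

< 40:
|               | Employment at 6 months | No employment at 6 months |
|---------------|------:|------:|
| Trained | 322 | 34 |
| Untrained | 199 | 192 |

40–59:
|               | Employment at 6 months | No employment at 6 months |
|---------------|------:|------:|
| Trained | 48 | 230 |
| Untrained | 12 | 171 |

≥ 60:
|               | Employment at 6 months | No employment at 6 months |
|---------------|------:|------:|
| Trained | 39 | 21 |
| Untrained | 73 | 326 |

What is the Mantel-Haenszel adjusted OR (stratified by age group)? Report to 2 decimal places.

6.98

OR_MH = Σ(aᵢdᵢ/nᵢ) / Σ(bᵢcᵢ/nᵢ), where nᵢ is the stratum total.
Stratum 1 (< 40): n = 747; a·d/n = 322·192/747 = 82.7631; b·c/n = 34·199/747 = 9.0576
Stratum 2 (40–59): n = 461; a·d/n = 48·171/461 = 17.8048; b·c/n = 230·12/461 = 5.9870
Stratum 3 (≥ 60): n = 459; a·d/n = 39·326/459 = 27.6993; b·c/n = 21·73/459 = 3.3399
OR_MH = (82.7631 + 17.8048 + 27.6993) / (9.0576 + 5.9870 + 3.3399) = 128.2672 / 18.3844 = 6.97695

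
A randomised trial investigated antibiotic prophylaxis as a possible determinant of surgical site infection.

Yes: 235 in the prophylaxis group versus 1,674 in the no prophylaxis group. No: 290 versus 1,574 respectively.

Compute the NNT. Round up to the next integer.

Risk in treated group = 235/525 = 0.44762; risk in control = 1674/3248 = 0.51539.
Absolute risk reduction = 0.51539 − 0.44762 = 0.06778
NNT = 1 / ARR = 1 / 0.06778 = 14.755 → round up → 15

15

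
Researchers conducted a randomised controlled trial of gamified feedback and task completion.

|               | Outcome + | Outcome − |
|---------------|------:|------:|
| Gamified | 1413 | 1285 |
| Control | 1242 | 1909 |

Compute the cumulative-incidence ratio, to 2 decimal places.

Cells: a = 1413, b = 1285, c = 1242, d = 1909.
Risk in exposed = 1413/2698 = 0.52372; risk in unexposed = 1242/3151 = 0.39416.
RR = 0.52372 / 0.39416 = 1.32870
The risk among the exposed is 1.33 times that among the unexposed.

1.33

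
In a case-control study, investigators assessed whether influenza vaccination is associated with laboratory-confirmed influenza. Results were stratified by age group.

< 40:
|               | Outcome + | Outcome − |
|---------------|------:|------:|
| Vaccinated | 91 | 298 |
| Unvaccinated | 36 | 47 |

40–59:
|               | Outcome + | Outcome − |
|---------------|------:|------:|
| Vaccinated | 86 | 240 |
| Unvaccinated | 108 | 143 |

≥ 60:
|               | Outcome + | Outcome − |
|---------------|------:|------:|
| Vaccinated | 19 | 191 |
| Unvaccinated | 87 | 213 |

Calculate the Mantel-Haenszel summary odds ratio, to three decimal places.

OR_MH = Σ(aᵢdᵢ/nᵢ) / Σ(bᵢcᵢ/nᵢ), where nᵢ is the stratum total.
Stratum 1 (< 40): n = 472; a·d/n = 91·47/472 = 9.0614; b·c/n = 298·36/472 = 22.7288
Stratum 2 (40–59): n = 577; a·d/n = 86·143/577 = 21.3137; b·c/n = 240·108/577 = 44.9220
Stratum 3 (≥ 60): n = 510; a·d/n = 19·213/510 = 7.9353; b·c/n = 191·87/510 = 32.5824
OR_MH = (9.0614 + 21.3137 + 7.9353) / (22.7288 + 44.9220 + 32.5824) = 38.3104 / 100.2332 = 0.38221

0.382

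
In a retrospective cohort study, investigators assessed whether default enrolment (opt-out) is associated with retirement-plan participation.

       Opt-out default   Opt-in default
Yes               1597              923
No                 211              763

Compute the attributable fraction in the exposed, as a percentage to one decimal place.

38.0

Reading the table with exposure as columns: a = 1597 (Opt-out default, case), b = 211 (Opt-out default, non-case), c = 923 (Opt-in default, case), d = 763.
Risk in exposed = 1597/1808 = 0.88330; risk in unexposed = 923/1686 = 0.54745.
RR = 0.88330/0.54745 = 1.61348
AR% = (RR − 1)/RR × 100 = (1.61348 − 1)/1.61348 × 100 = 38.0220%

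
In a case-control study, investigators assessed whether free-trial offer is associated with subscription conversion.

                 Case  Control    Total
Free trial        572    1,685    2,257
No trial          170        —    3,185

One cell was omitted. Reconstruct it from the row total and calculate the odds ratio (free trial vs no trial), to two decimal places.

6.02

The missing cell is in the unexposed row: 3185 − 170 = 3015.
So a = 572, b = 1685, c = 170, d = 3015.
OR = (a·d)/(b·c) = (572 × 3015) / (1685 × 170) = 1724580 / 286450 = 6.02053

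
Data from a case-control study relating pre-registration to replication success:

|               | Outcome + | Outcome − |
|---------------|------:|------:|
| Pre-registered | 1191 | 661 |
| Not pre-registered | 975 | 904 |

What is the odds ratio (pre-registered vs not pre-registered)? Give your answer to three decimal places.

1.671

Cells: a = 1191, b = 661, c = 975, d = 904.
OR = (a·d)/(b·c) = (1191 × 904) / (661 × 975) = 1076664 / 644475 = 1.67061
The odds of replication success are about 1.67 times as high in the pre-registered group.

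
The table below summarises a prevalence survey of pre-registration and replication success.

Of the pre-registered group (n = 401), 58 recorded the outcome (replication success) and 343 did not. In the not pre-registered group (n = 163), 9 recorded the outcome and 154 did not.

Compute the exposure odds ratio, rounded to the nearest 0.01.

From the description: a = 58, b = 343, c = 9, d = 154.
OR = (a·d)/(b·c) = (58 × 154) / (343 × 9) = 8932 / 3087 = 2.89342
The odds of replication success are about 2.89 times as high in the pre-registered group.

2.89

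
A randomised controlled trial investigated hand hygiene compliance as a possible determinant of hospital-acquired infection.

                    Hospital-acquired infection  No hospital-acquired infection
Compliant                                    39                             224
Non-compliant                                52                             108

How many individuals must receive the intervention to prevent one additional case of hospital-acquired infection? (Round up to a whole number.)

6

Risk in treated group = 39/263 = 0.14829; risk in control = 52/160 = 0.32500.
Absolute risk reduction = 0.32500 − 0.14829 = 0.17671
NNT = 1 / ARR = 1 / 0.17671 = 5.659 → round up → 6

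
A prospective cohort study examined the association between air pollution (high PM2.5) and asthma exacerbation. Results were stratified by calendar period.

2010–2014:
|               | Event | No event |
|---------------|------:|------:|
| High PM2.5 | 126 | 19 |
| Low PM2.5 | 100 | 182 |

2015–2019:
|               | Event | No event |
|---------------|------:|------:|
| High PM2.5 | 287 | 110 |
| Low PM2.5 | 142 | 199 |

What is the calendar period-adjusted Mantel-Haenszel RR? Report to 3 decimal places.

1.956

RR_MH = Σ(aᵢ·n₀ᵢ/nᵢ) / Σ(cᵢ·n₁ᵢ/nᵢ), with n₁ᵢ = aᵢ+bᵢ (exposed), n₀ᵢ = cᵢ+dᵢ (unexposed), nᵢ = n₁ᵢ+n₀ᵢ.
Stratum 1 (2010–2014): n₁ = 145, n₀ = 282, n = 427; a·n₀/n = 126·282/427 = 83.2131; c·n₁/n = 100·145/427 = 33.9578
Stratum 2 (2015–2019): n₁ = 397, n₀ = 341, n = 738; a·n₀/n = 287·341/738 = 132.6111; c·n₁/n = 142·397/738 = 76.3875
RR_MH = (83.2131 + 132.6111) / (33.9578 + 76.3875) = 215.8242 / 110.3454 = 1.95590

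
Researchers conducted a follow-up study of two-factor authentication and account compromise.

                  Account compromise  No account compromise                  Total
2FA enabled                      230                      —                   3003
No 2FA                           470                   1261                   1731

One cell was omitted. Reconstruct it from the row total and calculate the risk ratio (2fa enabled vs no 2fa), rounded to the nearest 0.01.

0.28

The missing cell is in the exposed row: 3003 − 230 = 2773.
So a = 230, b = 2773, c = 470, d = 1261.
RR = [a/(a+b)] / [c/(c+d)] = (230/3003) / (470/1731) = 0.07659/0.27152 = 0.28208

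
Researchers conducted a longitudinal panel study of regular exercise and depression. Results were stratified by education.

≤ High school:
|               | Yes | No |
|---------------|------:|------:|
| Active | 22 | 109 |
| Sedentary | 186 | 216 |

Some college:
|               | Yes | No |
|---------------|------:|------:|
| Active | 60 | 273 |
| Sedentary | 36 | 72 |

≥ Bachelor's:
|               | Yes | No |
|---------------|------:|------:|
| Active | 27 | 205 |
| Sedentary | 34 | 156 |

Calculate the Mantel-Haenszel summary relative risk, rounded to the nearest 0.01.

0.47

RR_MH = Σ(aᵢ·n₀ᵢ/nᵢ) / Σ(cᵢ·n₁ᵢ/nᵢ), with n₁ᵢ = aᵢ+bᵢ (exposed), n₀ᵢ = cᵢ+dᵢ (unexposed), nᵢ = n₁ᵢ+n₀ᵢ.
Stratum 1 (≤ High school): n₁ = 131, n₀ = 402, n = 533; a·n₀/n = 22·402/533 = 16.5929; c·n₁/n = 186·131/533 = 45.7148
Stratum 2 (Some college): n₁ = 333, n₀ = 108, n = 441; a·n₀/n = 60·108/441 = 14.6939; c·n₁/n = 36·333/441 = 27.1837
Stratum 3 (≥ Bachelor's): n₁ = 232, n₀ = 190, n = 422; a·n₀/n = 27·190/422 = 12.1564; c·n₁/n = 34·232/422 = 18.6919
RR_MH = (16.5929 + 14.6939 + 12.1564) / (45.7148 + 27.1837 + 18.6919) = 43.4431 / 91.5904 = 0.47432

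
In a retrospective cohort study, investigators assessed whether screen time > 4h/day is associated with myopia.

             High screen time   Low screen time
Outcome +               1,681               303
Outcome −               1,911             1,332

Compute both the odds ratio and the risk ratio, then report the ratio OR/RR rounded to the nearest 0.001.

Reading the table with exposure as columns: a = 1681 (High screen time, case), b = 1911 (High screen time, non-case), c = 303 (Low screen time, case), d = 1332.
OR = (1681·1332)/(1911·303) = 2239092/579033 = 3.86695
Risk in exposed = 1681/3592 = 0.46798; risk in unexposed = 303/1635 = 0.18532; RR = 2.52526
OR/RR = 3.86695 / 2.52526 = 1.53131
The outcome is not rare, so the OR lies further from 1 than the RR.

1.531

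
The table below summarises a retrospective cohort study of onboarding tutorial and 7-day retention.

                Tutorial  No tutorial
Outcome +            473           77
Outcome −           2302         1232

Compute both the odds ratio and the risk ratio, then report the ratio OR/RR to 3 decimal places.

1.135

Reading the table with exposure as columns: a = 473 (Tutorial, case), b = 2302 (Tutorial, non-case), c = 77 (No tutorial, case), d = 1232.
OR = (473·1232)/(2302·77) = 582736/177254 = 3.28758
Risk in exposed = 473/2775 = 0.17045; risk in unexposed = 77/1309 = 0.05882; RR = 2.89766
OR/RR = 3.28758 / 2.89766 = 1.13456
The outcome is not rare, so the OR lies further from 1 than the RR.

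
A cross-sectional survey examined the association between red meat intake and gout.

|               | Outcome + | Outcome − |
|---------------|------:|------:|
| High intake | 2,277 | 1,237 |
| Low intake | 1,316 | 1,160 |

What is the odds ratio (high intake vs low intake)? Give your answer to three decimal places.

1.623

Cells: a = 2277, b = 1237, c = 1316, d = 1160.
OR = (a·d)/(b·c) = (2277 × 1160) / (1237 × 1316) = 2641320 / 1627892 = 1.62254
The odds of gout are about 1.62 times as high in the high intake group.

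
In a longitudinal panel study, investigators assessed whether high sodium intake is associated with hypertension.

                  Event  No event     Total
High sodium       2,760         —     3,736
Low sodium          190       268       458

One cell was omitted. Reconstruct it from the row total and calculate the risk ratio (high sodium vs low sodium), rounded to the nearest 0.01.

The missing cell is in the exposed row: 3736 − 2760 = 976.
So a = 2760, b = 976, c = 190, d = 268.
RR = [a/(a+b)] / [c/(c+d)] = (2760/3736) / (190/458) = 0.73876/0.41485 = 1.78080

1.78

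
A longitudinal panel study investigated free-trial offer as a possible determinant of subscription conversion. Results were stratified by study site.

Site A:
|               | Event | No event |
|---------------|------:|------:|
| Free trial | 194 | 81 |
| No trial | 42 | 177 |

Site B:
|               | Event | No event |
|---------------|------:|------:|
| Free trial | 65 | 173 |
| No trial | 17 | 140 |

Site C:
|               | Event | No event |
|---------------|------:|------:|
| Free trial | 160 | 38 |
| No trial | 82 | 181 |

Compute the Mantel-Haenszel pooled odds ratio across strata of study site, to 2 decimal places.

OR_MH = Σ(aᵢdᵢ/nᵢ) / Σ(bᵢcᵢ/nᵢ), where nᵢ is the stratum total.
Stratum 1 (Site A): n = 494; a·d/n = 194·177/494 = 69.5101; b·c/n = 81·42/494 = 6.8866
Stratum 2 (Site B): n = 395; a·d/n = 65·140/395 = 23.0380; b·c/n = 173·17/395 = 7.4456
Stratum 3 (Site C): n = 461; a·d/n = 160·181/461 = 62.8200; b·c/n = 38·82/461 = 6.7592
OR_MH = (69.5101 + 23.0380 + 62.8200) / (6.8866 + 7.4456 + 6.7592) = 155.3681 / 21.0914 = 7.36641

7.37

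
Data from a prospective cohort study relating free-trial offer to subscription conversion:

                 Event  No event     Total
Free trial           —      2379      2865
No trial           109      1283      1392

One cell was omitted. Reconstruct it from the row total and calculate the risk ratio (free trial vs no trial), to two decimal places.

2.17

The missing cell is in the exposed row: 2865 − 2379 = 486.
So a = 486, b = 2379, c = 109, d = 1283.
RR = [a/(a+b)] / [c/(c+d)] = (486/2865) / (109/1392) = 0.16963/0.07830 = 2.16633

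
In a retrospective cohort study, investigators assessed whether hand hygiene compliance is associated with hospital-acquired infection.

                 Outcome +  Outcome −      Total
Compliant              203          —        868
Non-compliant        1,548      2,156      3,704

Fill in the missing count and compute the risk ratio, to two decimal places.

The missing cell is in the exposed row: 868 − 203 = 665.
So a = 203, b = 665, c = 1548, d = 2156.
RR = [a/(a+b)] / [c/(c+d)] = (203/868) / (1548/3704) = 0.23387/0.41793 = 0.55960

0.56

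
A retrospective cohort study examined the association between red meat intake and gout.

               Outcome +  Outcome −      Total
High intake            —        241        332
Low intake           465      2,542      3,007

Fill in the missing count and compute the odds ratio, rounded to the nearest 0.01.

The missing cell is in the exposed row: 332 − 241 = 91.
So a = 91, b = 241, c = 465, d = 2542.
OR = (a·d)/(b·c) = (91 × 2542) / (241 × 465) = 231322 / 112065 = 2.06418

2.06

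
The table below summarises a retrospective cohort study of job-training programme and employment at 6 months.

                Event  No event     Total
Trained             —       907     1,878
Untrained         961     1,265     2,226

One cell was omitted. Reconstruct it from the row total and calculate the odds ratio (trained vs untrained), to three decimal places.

1.409

The missing cell is in the exposed row: 1878 − 907 = 971.
So a = 971, b = 907, c = 961, d = 1265.
OR = (a·d)/(b·c) = (971 × 1265) / (907 × 961) = 1228315 / 871627 = 1.40922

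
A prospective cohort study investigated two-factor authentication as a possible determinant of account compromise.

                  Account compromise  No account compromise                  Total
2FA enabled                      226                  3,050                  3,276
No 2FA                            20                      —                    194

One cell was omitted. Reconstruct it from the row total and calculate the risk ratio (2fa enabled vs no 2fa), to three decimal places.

0.669

The missing cell is in the unexposed row: 194 − 20 = 174.
So a = 226, b = 3050, c = 20, d = 174.
RR = [a/(a+b)] / [c/(c+d)] = (226/3276) / (20/194) = 0.06899/0.10309 = 0.66917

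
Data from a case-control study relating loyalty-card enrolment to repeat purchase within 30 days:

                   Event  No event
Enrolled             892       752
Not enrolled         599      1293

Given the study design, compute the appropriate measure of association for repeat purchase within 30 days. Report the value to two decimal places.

Cells: a = 892, b = 752, c = 599, d = 1293.
This is a case-control study: participants were sampled on outcome status, so risks in the source population cannot be estimated directly — relative risk is not valid here. The odds ratio is the appropriate measure.
OR = (a·d)/(b·c) = (892 × 1293) / (752 × 599) = 1153356 / 450448 = 2.56046

2.56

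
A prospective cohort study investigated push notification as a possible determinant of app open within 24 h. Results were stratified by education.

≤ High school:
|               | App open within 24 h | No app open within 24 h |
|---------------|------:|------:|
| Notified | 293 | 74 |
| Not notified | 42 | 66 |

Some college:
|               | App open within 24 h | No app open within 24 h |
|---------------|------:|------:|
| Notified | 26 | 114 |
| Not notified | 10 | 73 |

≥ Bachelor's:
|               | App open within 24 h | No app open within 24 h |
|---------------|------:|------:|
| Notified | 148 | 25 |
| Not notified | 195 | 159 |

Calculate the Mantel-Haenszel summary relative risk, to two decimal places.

RR_MH = Σ(aᵢ·n₀ᵢ/nᵢ) / Σ(cᵢ·n₁ᵢ/nᵢ), with n₁ᵢ = aᵢ+bᵢ (exposed), n₀ᵢ = cᵢ+dᵢ (unexposed), nᵢ = n₁ᵢ+n₀ᵢ.
Stratum 1 (≤ High school): n₁ = 367, n₀ = 108, n = 475; a·n₀/n = 293·108/475 = 66.6189; c·n₁/n = 42·367/475 = 32.4505
Stratum 2 (Some college): n₁ = 140, n₀ = 83, n = 223; a·n₀/n = 26·83/223 = 9.6771; c·n₁/n = 10·140/223 = 6.2780
Stratum 3 (≥ Bachelor's): n₁ = 173, n₀ = 354, n = 527; a·n₀/n = 148·354/527 = 99.4156; c·n₁/n = 195·173/527 = 64.0133
RR_MH = (66.6189 + 9.6771 + 99.4156) / (32.4505 + 6.2780 + 64.0133) = 175.7116 / 102.7418 = 1.71022

1.71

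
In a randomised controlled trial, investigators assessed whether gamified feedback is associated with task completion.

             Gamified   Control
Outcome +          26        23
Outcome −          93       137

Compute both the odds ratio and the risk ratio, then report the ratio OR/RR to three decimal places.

1.096

Reading the table with exposure as columns: a = 26 (Gamified, case), b = 93 (Gamified, non-case), c = 23 (Control, case), d = 137.
OR = (26·137)/(93·23) = 3562/2139 = 1.66526
Risk in exposed = 26/119 = 0.21849; risk in unexposed = 23/160 = 0.14375; RR = 1.51991
OR/RR = 1.66526 / 1.51991 = 1.09563
The outcome is not rare, so the OR lies further from 1 than the RR.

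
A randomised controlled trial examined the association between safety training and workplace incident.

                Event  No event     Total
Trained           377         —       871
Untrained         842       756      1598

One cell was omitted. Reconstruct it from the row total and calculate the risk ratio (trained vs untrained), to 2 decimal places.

0.82

The missing cell is in the exposed row: 871 − 377 = 494.
So a = 377, b = 494, c = 842, d = 756.
RR = [a/(a+b)] / [c/(c+d)] = (377/871) / (842/1598) = 0.43284/0.52691 = 0.82146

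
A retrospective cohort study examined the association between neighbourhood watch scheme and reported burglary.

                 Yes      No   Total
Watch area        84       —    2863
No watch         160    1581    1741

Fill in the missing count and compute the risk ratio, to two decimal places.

The missing cell is in the exposed row: 2863 − 84 = 2779.
So a = 84, b = 2779, c = 160, d = 1581.
RR = [a/(a+b)] / [c/(c+d)] = (84/2863) / (160/1741) = 0.02934/0.09190 = 0.31925

0.32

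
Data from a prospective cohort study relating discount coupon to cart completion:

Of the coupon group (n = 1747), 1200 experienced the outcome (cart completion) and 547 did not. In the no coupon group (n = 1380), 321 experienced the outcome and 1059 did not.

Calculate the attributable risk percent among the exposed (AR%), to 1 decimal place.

From the description: a = 1200, b = 547, c = 321, d = 1059.
Risk in exposed = 1200/1747 = 0.68689; risk in unexposed = 321/1380 = 0.23261.
RR = 0.68689/0.23261 = 2.95299
AR% = (RR − 1)/RR × 100 = (2.95299 − 1)/2.95299 × 100 = 66.1361%

66.1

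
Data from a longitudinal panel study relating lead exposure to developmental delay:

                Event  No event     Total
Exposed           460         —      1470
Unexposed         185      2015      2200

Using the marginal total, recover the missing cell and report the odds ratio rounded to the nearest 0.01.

4.96

The missing cell is in the exposed row: 1470 − 460 = 1010.
So a = 460, b = 1010, c = 185, d = 2015.
OR = (a·d)/(b·c) = (460 × 2015) / (1010 × 185) = 926900 / 186850 = 4.96066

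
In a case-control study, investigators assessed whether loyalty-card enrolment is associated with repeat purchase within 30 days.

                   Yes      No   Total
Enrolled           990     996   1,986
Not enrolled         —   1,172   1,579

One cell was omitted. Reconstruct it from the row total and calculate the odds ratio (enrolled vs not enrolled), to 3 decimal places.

The missing cell is in the unexposed row: 1579 − 1172 = 407.
So a = 990, b = 996, c = 407, d = 1172.
OR = (a·d)/(b·c) = (990 × 1172) / (996 × 407) = 1160280 / 405372 = 2.86226

2.862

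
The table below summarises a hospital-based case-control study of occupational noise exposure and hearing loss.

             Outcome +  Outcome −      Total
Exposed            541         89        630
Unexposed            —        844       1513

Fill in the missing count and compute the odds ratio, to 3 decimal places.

7.669

The missing cell is in the unexposed row: 1513 − 844 = 669.
So a = 541, b = 89, c = 669, d = 844.
OR = (a·d)/(b·c) = (541 × 844) / (89 × 669) = 456604 / 59541 = 7.66873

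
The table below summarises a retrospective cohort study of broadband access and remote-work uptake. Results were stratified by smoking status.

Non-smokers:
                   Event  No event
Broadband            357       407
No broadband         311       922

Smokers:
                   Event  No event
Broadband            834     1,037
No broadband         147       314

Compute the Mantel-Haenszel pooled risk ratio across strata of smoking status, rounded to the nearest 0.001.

1.626

RR_MH = Σ(aᵢ·n₀ᵢ/nᵢ) / Σ(cᵢ·n₁ᵢ/nᵢ), with n₁ᵢ = aᵢ+bᵢ (exposed), n₀ᵢ = cᵢ+dᵢ (unexposed), nᵢ = n₁ᵢ+n₀ᵢ.
Stratum 1 (Non-smokers): n₁ = 764, n₀ = 1233, n = 1997; a·n₀/n = 357·1233/1997 = 220.4211; c·n₁/n = 311·764/1997 = 118.9805
Stratum 2 (Smokers): n₁ = 1871, n₀ = 461, n = 2332; a·n₀/n = 834·461/2332 = 164.8688; c·n₁/n = 147·1871/2332 = 117.9404
RR_MH = (220.4211 + 164.8688) / (118.9805 + 117.9404) = 385.2899 / 236.9209 = 1.62624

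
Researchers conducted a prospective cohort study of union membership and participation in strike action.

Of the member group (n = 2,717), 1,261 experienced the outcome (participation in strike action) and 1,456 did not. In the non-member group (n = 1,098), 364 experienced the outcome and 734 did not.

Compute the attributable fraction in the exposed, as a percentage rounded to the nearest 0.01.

From the description: a = 1261, b = 1456, c = 364, d = 734.
Risk in exposed = 1261/2717 = 0.46411; risk in unexposed = 364/1098 = 0.33151.
RR = 0.46411/0.33151 = 1.39999
AR% = (RR − 1)/RR × 100 = (1.39999 − 1)/1.39999 × 100 = 28.5712%

28.57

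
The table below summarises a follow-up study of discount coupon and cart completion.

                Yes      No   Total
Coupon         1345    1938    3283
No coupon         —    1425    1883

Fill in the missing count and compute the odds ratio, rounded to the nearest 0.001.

2.159

The missing cell is in the unexposed row: 1883 − 1425 = 458.
So a = 1345, b = 1938, c = 458, d = 1425.
OR = (a·d)/(b·c) = (1345 × 1425) / (1938 × 458) = 1916625 / 887604 = 2.15932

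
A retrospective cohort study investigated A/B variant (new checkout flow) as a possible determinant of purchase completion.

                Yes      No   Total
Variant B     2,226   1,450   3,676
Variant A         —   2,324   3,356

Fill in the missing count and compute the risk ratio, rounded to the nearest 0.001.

The missing cell is in the unexposed row: 3356 − 2324 = 1032.
So a = 2226, b = 1450, c = 1032, d = 2324.
RR = [a/(a+b)] / [c/(c+d)] = (2226/3676) / (1032/3356) = 0.60555/0.30751 = 1.96921

1.969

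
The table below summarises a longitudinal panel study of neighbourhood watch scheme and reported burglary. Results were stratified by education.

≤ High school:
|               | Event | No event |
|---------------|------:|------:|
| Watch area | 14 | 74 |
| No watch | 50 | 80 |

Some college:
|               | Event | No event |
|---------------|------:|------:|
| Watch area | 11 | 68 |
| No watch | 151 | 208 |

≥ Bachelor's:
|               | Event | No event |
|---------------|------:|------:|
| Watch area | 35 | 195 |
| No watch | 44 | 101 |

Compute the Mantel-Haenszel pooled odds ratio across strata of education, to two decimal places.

OR_MH = Σ(aᵢdᵢ/nᵢ) / Σ(bᵢcᵢ/nᵢ), where nᵢ is the stratum total.
Stratum 1 (≤ High school): n = 218; a·d/n = 14·80/218 = 5.1376; b·c/n = 74·50/218 = 16.9725
Stratum 2 (Some college): n = 438; a·d/n = 11·208/438 = 5.2237; b·c/n = 68·151/438 = 23.4429
Stratum 3 (≥ Bachelor's): n = 375; a·d/n = 35·101/375 = 9.4267; b·c/n = 195·44/375 = 22.8800
OR_MH = (5.1376 + 5.2237 + 9.4267) / (16.9725 + 23.4429 + 22.8800) = 19.7880 / 63.2954 = 0.31263

0.31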